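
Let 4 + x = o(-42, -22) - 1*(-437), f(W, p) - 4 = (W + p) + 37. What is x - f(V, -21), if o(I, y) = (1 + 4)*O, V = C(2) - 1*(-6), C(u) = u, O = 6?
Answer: 435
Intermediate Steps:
V = 8 (V = 2 - 1*(-6) = 2 + 6 = 8)
o(I, y) = 30 (o(I, y) = (1 + 4)*6 = 5*6 = 30)
f(W, p) = 41 + W + p (f(W, p) = 4 + ((W + p) + 37) = 4 + (37 + W + p) = 41 + W + p)
x = 463 (x = -4 + (30 - 1*(-437)) = -4 + (30 + 437) = -4 + 467 = 463)
x - f(V, -21) = 463 - (41 + 8 - 21) = 463 - 1*28 = 463 - 28 = 435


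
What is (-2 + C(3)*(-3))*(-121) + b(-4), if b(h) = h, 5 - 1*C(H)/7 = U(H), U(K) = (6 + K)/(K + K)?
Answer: 18263/2 ≈ 9131.5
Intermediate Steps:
U(K) = (6 + K)/(2*K) (U(K) = (6 + K)/((2*K)) = (6 + K)*(1/(2*K)) = (6 + K)/(2*K))
C(H) = 35 - 7*(6 + H)/(2*H)
(-2 + C(3)*(-3))*(-121) + b(-4) = (-2 + (63/2 - 21/3)*(-3))*(-121) - 4 = (-2 + (63/2 - 21*⅓)*(-3))*(-121) - 4 = (-2 + (63/2 - 7)*(-3))*(-121) - 4 = (-2 + (49/2)*(-3))*(-121) - 4 = (-2 - 147/2)*(-121) - 4 = -151/2*(-121) - 4 = 18271/2 - 4 = 18263/2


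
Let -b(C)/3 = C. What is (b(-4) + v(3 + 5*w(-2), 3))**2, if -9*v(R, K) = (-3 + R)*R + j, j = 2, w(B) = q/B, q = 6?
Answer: 5476/81 ≈ 67.605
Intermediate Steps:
w(B) = 6/B
v(R, K) = -2/9 - R*(-3 + R)/9 (v(R, K) = -((-3 + R)*R + 2)/9 = -(R*(-3 + R) + 2)/9 = -(2 + R*(-3 + R))/9 = -2/9 - R*(-3 + R)/9)
b(C) = -3*C
(b(-4) + v(3 + 5*w(-2), 3))**2 = (-3*(-4) + (-2/9 - (3 + 5*(6/(-2)))**2/9 + (3 + 5*(6/(-2)))/3))**2 = (12 + (-2/9 - (3 + 5*(6*(-1/2)))**2/9 + (3 + 5*(6*(-1/2)))/3))**2 = (12 + (-2/9 - (3 + 5*(-3))**2/9 + (3 + 5*(-3))/3))**2 = (12 + (-2/9 - (3 - 15)**2/9 + (3 - 15)/3))**2 = (12 + (-2/9 - 1/9*(-12)**2 + (1/3)*(-12)))**2 = (12 + (-2/9 - 1/9*144 - 4))**2 = (12 + (-2/9 - 16 - 4))**2 = (12 - 182/9)**2 = (-74/9)**2 = 5476/81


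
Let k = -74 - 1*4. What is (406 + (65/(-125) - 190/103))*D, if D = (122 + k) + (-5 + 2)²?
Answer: 55086133/2575 ≈ 21393.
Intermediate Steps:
k = -78 (k = -74 - 4 = -78)
D = 53 (D = (122 - 78) + (-5 + 2)² = 44 + (-3)² = 44 + 9 = 53)
(406 + (65/(-125) - 190/103))*D = (406 + (65/(-125) - 190/103))*53 = (406 + (65*(-1/125) - 190*1/103))*53 = (406 + (-13/25 - 190/103))*53 = (406 - 6089/2575)*53 = (1039361/2575)*53 = 55086133/2575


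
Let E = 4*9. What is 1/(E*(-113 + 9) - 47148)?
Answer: -1/50892 ≈ -1.9649e-5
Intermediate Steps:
E = 36
1/(E*(-113 + 9) - 47148) = 1/(36*(-113 + 9) - 47148) = 1/(36*(-104) - 47148) = 1/(-3744 - 47148) = 1/(-50892) = -1/50892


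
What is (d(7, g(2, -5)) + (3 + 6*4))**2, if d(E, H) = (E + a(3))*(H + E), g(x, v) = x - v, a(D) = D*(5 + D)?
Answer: 212521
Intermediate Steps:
d(E, H) = (24 + E)*(E + H) (d(E, H) = (E + 3*(5 + 3))*(H + E) = (E + 3*8)*(E + H) = (E + 24)*(E + H) = (24 + E)*(E + H))
(d(7, g(2, -5)) + (3 + 6*4))**2 = ((7**2 + 24*7 + 24*(2 - 1*(-5)) + 7*(2 - 1*(-5))) + (3 + 6*4))**2 = ((49 + 168 + 24*(2 + 5) + 7*(2 + 5)) + (3 + 24))**2 = ((49 + 168 + 24*7 + 7*7) + 27)**2 = ((49 + 168 + 168 + 49) + 27)**2 = (434 + 27)**2 = 461**2 = 212521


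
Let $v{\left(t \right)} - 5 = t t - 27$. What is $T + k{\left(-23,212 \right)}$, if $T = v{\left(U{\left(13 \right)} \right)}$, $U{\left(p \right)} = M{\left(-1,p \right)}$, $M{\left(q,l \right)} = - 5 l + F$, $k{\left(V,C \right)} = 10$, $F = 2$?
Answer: $3957$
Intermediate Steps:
$M{\left(q,l \right)} = 2 - 5 l$ ($M{\left(q,l \right)} = - 5 l + 2 = 2 - 5 l$)
$U{\left(p \right)} = 2 - 5 p$
$v{\left(t \right)} = -22 + t^{2}$ ($v{\left(t \right)} = 5 + \left(t t - 27\right) = 5 + \left(t^{2} - 27\right) = 5 + \left(-27 + t^{2}\right) = -22 + t^{2}$)
$T = 3947$ ($T = -22 + \left(2 - 65\right)^{2} = -22 + \left(-63\right)^{2} = -22 + 3969 = 3947$)
$T + k{\left(-23,212 \right)} = 3947 + 10 = 3957$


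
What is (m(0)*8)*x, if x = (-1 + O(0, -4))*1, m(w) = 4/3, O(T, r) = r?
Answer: -160/3 ≈ -53.333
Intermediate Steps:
m(w) = 4/3 (m(w) = 4*(1/3) = 4/3)
x = -5 (x = (-1 - 4)*1 = -5*1 = -5)
(m(0)*8)*x = ((4/3)*8)*(-5) = (32/3)*(-5) = -160/3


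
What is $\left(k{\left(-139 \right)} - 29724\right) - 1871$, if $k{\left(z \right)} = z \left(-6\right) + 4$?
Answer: $-30757$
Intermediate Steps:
$k{\left(z \right)} = 4 - 6 z$ ($k{\left(z \right)} = - 6 z + 4 = 4 - 6 z$)
$\left(k{\left(-139 \right)} - 29724\right) - 1871 = \left(\left(4 - -834\right) - 29724\right) - 1871 = \left(\left(4 + 834\right) - 29724\right) - 1871 = \left(838 - 29724\right) - 1871 = -28886 - 1871 = -30757$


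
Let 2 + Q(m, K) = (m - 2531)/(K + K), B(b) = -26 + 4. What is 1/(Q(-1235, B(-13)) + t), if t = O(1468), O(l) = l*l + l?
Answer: 22/47444663 ≈ 4.6370e-7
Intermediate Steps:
B(b) = -22
Q(m, K) = -2 + (-2531 + m)/(2*K) (Q(m, K) = -2 + (m - 2531)/(K + K) = -2 + (-2531 + m)/((2*K)) = -2 + (-2531 + m)*(1/(2*K)) = -2 + (-2531 + m)/(2*K))
O(l) = l + l**2 (O(l) = l**2 + l = l + l**2)
t = 2156492 (t = 1468*(1 + 1468) = 1468*1469 = 2156492)
1/(Q(-1235, B(-13)) + t) = 1/((1/2)*(-2531 - 1235 - 4*(-22))/(-22) + 2156492) = 1/((1/2)*(-1/22)*(-2531 - 1235 + 88) + 2156492) = 1/((1/2)*(-1/22)*(-3678) + 2156492) = 1/(1839/22 + 2156492) = 1/(47444663/22) = 22/47444663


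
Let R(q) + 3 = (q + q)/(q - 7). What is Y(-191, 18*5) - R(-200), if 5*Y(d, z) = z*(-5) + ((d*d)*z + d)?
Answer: 679509448/1035 ≈ 6.5653e+5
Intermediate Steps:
R(q) = -3 + 2*q/(-7 + q) (R(q) = -3 + (q + q)/(q - 7) = -3 + (2*q)/(-7 + q) = -3 + 2*q/(-7 + q))
Y(d, z) = -z + d/5 + z*d**2/5 (Y(d, z) = (z*(-5) + ((d*d)*z + d))/5 = (-5*z + (d**2*z + d))/5 = (-5*z + (z*d**2 + d))/5 = (-5*z + (d + z*d**2))/5 = (d - 5*z + z*d**2)/5 = -z + d/5 + z*d**2/5)
Y(-191, 18*5) - R(-200) = (-18*5 + (1/5)*(-191) + (1/5)*(18*5)*(-191)**2) - (21 - 1*(-200))/(-7 - 200) = (-1*90 - 191/5 + (1/5)*90*36481) - (21 + 200)/(-207) = (-90 - 191/5 + 656658) - (-1)*221/207 = 3282649/5 - 1*(-221/207) = 3282649/5 + 221/207 = 679509448/1035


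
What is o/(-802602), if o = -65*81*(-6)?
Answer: -585/14863 ≈ -0.039359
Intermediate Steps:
o = 31590 (o = -5265*(-6) = 31590)
o/(-802602) = 31590/(-802602) = 31590*(-1/802602) = -585/14863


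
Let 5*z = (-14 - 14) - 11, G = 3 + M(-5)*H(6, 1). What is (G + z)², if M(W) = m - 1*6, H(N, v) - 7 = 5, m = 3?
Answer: 41616/25 ≈ 1664.6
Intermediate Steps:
H(N, v) = 12 (H(N, v) = 7 + 5 = 12)
M(W) = -3 (M(W) = 3 - 1*6 = 3 - 6 = -3)
G = -33 (G = 3 - 3*12 = 3 - 36 = -33)
z = -39/5 (z = ((-14 - 14) - 11)/5 = (-28 - 11)/5 = (⅕)*(-39) = -39/5 ≈ -7.8000)
(G + z)² = (-33 - 39/5)² = (-204/5)² = 41616/25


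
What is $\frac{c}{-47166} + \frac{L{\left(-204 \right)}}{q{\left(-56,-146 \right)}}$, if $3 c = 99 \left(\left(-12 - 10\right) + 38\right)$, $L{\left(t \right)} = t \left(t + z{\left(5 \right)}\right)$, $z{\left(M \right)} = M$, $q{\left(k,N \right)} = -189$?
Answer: $- \frac{15197228}{70749} \approx -214.8$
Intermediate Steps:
$L{\left(t \right)} = t \left(5 + t\right)$ ($L{\left(t \right)} = t \left(t + 5\right) = t \left(5 + t\right)$)
$c = 528$ ($c = \frac{99 \left(\left(-12 - 10\right) + 38\right)}{3} = \frac{99 \left(-22 + 38\right)}{3} = \frac{99 \cdot 16}{3} = \frac{1}{3} \cdot 1584 = 528$)
$\frac{c}{-47166} + \frac{L{\left(-204 \right)}}{q{\left(-56,-146 \right)}} = \frac{528}{-47166} + \frac{\left(-204\right) \left(5 - 204\right)}{-189} = 528 \left(- \frac{1}{47166}\right) + \left(-204\right) \left(-199\right) \left(- \frac{1}{189}\right) = - \frac{88}{7861} + 40596 \left(- \frac{1}{189}\right) = - \frac{88}{7861} - \frac{13532}{63} = - \frac{15197228}{70749}$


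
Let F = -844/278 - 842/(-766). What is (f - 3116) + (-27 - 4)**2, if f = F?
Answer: -114828842/53237 ≈ -2156.9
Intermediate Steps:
F = -103107/53237 (F = -844*1/278 - 842*(-1/766) = -422/139 + 421/383 = -103107/53237 ≈ -1.9368)
f = -103107/53237 ≈ -1.9368
(f - 3116) + (-27 - 4)**2 = (-103107/53237 - 3116) + (-27 - 4)**2 = -165989599/53237 + (-31)**2 = -165989599/53237 + 961 = -114828842/53237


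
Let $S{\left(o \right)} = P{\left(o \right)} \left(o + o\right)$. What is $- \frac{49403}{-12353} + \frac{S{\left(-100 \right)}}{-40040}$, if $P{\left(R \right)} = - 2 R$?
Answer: $\frac{5618673}{1124123} \approx 4.9983$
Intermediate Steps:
$S{\left(o \right)} = - 4 o^{2}$ ($S{\left(o \right)} = - 2 o \left(o + o\right) = - 2 o 2 o = - 4 o^{2}$)
$- \frac{49403}{-12353} + \frac{S{\left(-100 \right)}}{-40040} = - \frac{49403}{-12353} + \frac{\left(-4\right) \left(-100\right)^{2}}{-40040} = \left(-49403\right) \left(- \frac{1}{12353}\right) + \left(-4\right) 10000 \left(- \frac{1}{40040}\right) = \frac{49403}{12353} - - \frac{1000}{1001} = \frac{49403}{12353} + \frac{1000}{1001} = \frac{5618673}{1124123}$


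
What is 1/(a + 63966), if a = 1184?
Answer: 1/65150 ≈ 1.5349e-5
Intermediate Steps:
1/(a + 63966) = 1/(1184 + 63966) = 1/65150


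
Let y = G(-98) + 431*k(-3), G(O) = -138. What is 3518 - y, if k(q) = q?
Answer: 4949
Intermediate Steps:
y = -1431 (y = -138 + 431*(-3) = -138 - 1293 = -1431)
3518 - y = 3518 - 1*(-1431) = 3518 + 1431 = 4949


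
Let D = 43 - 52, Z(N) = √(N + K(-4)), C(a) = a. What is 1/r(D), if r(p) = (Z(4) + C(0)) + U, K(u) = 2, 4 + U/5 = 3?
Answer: -5/19 - √6/19 ≈ -0.39208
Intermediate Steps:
U = -5 (U = -20 + 5*3 = -20 + 15 = -5)
Z(N) = √(2 + N) (Z(N) = √(N + 2) = √(2 + N))
D = -9
r(p) = -5 + √6 (r(p) = (√(2 + 4) + 0) - 5 = (√6 + 0) - 5 = √6 - 5 = -5 + √6)
1/r(D) = 1/(-5 + √6)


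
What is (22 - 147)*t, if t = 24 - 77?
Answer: 6625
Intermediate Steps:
t = -53
(22 - 147)*t = (22 - 147)*(-53) = -125*(-53) = 6625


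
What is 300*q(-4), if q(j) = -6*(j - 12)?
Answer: 28800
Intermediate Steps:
q(j) = 72 - 6*j (q(j) = -6*(-12 + j) = 72 - 6*j)
300*q(-4) = 300*(72 - 6*(-4)) = 300*(72 + 24) = 300*96 = 28800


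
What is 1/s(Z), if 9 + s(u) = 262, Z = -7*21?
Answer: 1/253 ≈ 0.0039526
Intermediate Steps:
Z = -147
s(u) = 253 (s(u) = -9 + 262 = 253)
1/s(Z) = 1/253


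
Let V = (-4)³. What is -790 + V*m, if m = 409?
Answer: -26966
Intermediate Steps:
V = -64
-790 + V*m = -790 - 64*409 = -790 - 26176 = -26966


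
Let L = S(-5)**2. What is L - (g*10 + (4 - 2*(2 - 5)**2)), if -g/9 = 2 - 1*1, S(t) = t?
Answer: 129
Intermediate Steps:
g = -9 (g = -9*(2 - 1*1) = -9*(2 - 1) = -9*1 = -9)
L = 25 (L = (-5)**2 = 25)
L - (g*10 + (4 - 2*(2 - 5)**2)) = 25 - (-9*10 + (4 - 2*(2 - 5)**2)) = 25 - (-90 + (4 - 2*(-3)**2)) = 25 - (-90 + (4 - 2*9)) = 25 - (-90 + (4 - 18)) = 25 - (-90 - 14) = 25 - 1*(-104) = 25 + 104 = 129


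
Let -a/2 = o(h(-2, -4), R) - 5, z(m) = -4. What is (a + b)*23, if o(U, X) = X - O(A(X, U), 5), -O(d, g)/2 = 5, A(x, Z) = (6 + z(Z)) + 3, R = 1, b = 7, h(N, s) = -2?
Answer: -115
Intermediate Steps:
A(x, Z) = 5 (A(x, Z) = (6 - 4) + 3 = 2 + 3 = 5)
O(d, g) = -10 (O(d, g) = -2*5 = -10)
o(U, X) = 10 + X (o(U, X) = X - 1*(-10) = X + 10 = 10 + X)
a = -12 (a = -2*((10 + 1) - 5) = -2*(11 - 5) = -2*6 = -12)
(a + b)*23 = (-12 + 7)*23 = -5*23 = -115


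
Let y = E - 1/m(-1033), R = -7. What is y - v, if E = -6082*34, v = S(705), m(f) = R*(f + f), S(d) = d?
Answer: -3000763767/14462 ≈ -2.0749e+5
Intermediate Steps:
m(f) = -14*f (m(f) = -7*(f + f) = -14*f)
v = 705
E = -206788
y = -2990568057/14462 (y = -206788 - 1/((-14*(-1033))) = -206788 - 1/14462 = -2990568057/14462 ≈ -2.0679e+5)
y - v = -2990568057/14462 - 1*705 = -2990568057/14462 - 705 = -3000763767/14462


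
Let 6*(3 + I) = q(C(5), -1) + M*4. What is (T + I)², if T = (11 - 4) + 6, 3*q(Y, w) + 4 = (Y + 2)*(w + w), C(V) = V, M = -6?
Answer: 25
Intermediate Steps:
q(Y, w) = -4/3 + 2*w*(2 + Y)/3 (q(Y, w) = -4/3 + ((Y + 2)*(w + w))/3 = -4/3 + ((2 + Y)*(2*w))/3 = -4/3 + (2*w*(2 + Y))/3 = -4/3 + 2*w*(2 + Y)/3)
T = 13 (T = 7 + 6 = 13)
I = -8 (I = -3 + ((-4/3 + (4/3)*(-1) + (⅔)*5*(-1)) - 6*4)/6 = -3 + ((-4/3 - 4/3 - 10/3) - 24)/6 = -3 + (-6 - 24)/6 = -3 + (⅙)*(-30) = -3 - 5 = -8)
(T + I)² = (13 - 8)² = 5² = 25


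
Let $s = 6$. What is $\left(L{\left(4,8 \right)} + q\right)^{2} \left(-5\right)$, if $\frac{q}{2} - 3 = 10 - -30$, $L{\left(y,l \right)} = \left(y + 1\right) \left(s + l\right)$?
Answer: $-121680$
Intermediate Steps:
$L{\left(y,l \right)} = \left(1 + y\right) \left(6 + l\right)$ ($L{\left(y,l \right)} = \left(y + 1\right) \left(6 + l\right) = \left(1 + y\right) \left(6 + l\right)$)
$q = 86$ ($q = 6 + 2 \left(10 - -30\right) = 6 + 2 \left(10 + 30\right) = 6 + 2 \cdot 40 = 6 + 80 = 86$)
$\left(L{\left(4,8 \right)} + q\right)^{2} \left(-5\right) = \left(\left(6 + 8 + 6 \cdot 4 + 8 \cdot 4\right) + 86\right)^{2} \left(-5\right) = \left(\left(6 + 8 + 24 + 32\right) + 86\right)^{2} \left(-5\right) = \left(70 + 86\right)^{2} \left(-5\right) = 156^{2} \left(-5\right) = 24336 \left(-5\right) = -121680$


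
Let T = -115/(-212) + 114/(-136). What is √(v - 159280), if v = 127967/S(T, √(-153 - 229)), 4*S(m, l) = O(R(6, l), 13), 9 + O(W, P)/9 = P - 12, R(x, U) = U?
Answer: I*√5990014/6 ≈ 407.91*I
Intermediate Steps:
T = -533/1802 (T = -115*(-1/212) + 114*(-1/136) = 115/212 - 57/68 = -533/1802 ≈ -0.29578)
O(W, P) = -189 + 9*P (O(W, P) = -81 + 9*(P - 12) = -81 + 9*(-12 + P) = -81 + (-108 + 9*P) = -189 + 9*P)
S(m, l) = -18 (S(m, l) = (-189 + 9*13)/4 = (-189 + 117)/4 = (¼)*(-72) = -18)
v = -127967/18 (v = 127967/(-18) = 127967*(-1/18) = -127967/18 ≈ -7109.3)
√(v - 159280) = √(-127967/18 - 159280) = √(-2995007/18) = I*√5990014/6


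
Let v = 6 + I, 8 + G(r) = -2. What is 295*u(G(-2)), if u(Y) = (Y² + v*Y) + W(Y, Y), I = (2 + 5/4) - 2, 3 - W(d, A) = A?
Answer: 23895/2 ≈ 11948.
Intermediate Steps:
G(r) = -10 (G(r) = -8 - 2 = -10)
W(d, A) = 3 - A
I = 5/4 (I = (2 + 5*(¼)) - 2 = (2 + 5/4) - 2 = 13/4 - 2 = 5/4 ≈ 1.2500)
v = 29/4 (v = 6 + 5/4 = 29/4 ≈ 7.2500)
u(Y) = 3 + Y² + 25*Y/4 (u(Y) = (Y² + 29*Y/4) + (3 - Y) = 3 + Y² + 25*Y/4)
295*u(G(-2)) = 295*(3 + (-10)² + (25/4)*(-10)) = 295*(3 + 100 - 125/2) = 295*(81/2) = 23895/2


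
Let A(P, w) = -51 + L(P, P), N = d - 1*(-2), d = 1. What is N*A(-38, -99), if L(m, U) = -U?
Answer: -39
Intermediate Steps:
N = 3 (N = 1 - 1*(-2) = 1 + 2 = 3)
A(P, w) = -51 - P
N*A(-38, -99) = 3*(-51 - 1*(-38)) = 3*(-51 + 38) = 3*(-13) = -39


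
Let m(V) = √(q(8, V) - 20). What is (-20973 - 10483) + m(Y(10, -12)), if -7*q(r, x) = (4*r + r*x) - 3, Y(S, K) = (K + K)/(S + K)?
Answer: -31456 + I*√1855/7 ≈ -31456.0 + 6.1528*I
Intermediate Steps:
Y(S, K) = 2*K/(K + S) (Y(S, K) = (2*K)/(K + S) = 2*K/(K + S))
q(r, x) = 3/7 - 4*r/7 - r*x/7 (q(r, x) = -((4*r + r*x) - 3)/7 = -(-3 + 4*r + r*x)/7 = 3/7 - 4*r/7 - r*x/7)
m(V) = √(-169/7 - 8*V/7) (m(V) = √((3/7 - 4/7*8 - ⅐*8*V) - 20) = √((3/7 - 32/7 - 8*V/7) - 20) = √((-29/7 - 8*V/7) - 20) = √(-169/7 - 8*V/7))
(-20973 - 10483) + m(Y(10, -12)) = (-20973 - 10483) + √(-1183 - 112*(-12)/(-12 + 10))/7 = -31456 + √(-1183 - 112*(-12)/(-2))/7 = -31456 + √(-1183 - 112*(-12)*(-1)/2)/7 = -31456 + √(-1183 - 56*12)/7 = -31456 + √(-1183 - 672)/7 = -31456 + √(-1855)/7 = -31456 + (I*√1855)/7 = -31456 + I*√1855/7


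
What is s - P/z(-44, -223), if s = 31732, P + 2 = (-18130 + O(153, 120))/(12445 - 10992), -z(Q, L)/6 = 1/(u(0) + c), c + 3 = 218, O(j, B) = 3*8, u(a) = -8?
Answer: 45381682/1453 ≈ 31233.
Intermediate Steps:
O(j, B) = 24
c = 215 (c = -3 + 218 = 215)
z(Q, L) = -2/69 (z(Q, L) = -6/(-8 + 215) = -6/207 = -6*1/207 = -2/69)
P = -21012/1453 (P = -2 + (-18130 + 24)/(12445 - 10992) = -2 - 18106/1453 = -21012/1453 ≈ -14.461)
s - P/z(-44, -223) = 31732 - (-21012)/(1453*(-2/69)) = 31732 - (-21012)*(-69)/(1453*2) = 31732 - 1*724914/1453 = 31732 - 724914/1453 = 45381682/1453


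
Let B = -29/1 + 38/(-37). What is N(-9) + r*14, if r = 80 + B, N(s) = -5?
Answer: 25701/37 ≈ 694.62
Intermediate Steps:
B = -1111/37 (B = -29*1 + 38*(-1/37) = -29 - 38/37 = -1111/37 ≈ -30.027)
r = 1849/37 (r = 80 - 1111/37 = 1849/37 ≈ 49.973)
N(-9) + r*14 = -5 + (1849/37)*14 = -5 + 25886/37 = 25701/37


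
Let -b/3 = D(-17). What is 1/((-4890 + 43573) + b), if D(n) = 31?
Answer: 1/38590 ≈ 2.5913e-5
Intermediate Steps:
b = -93 (b = -3*31 = -93)
1/((-4890 + 43573) + b) = 1/((-4890 + 43573) - 93) = 1/(38683 - 93) = 1/38590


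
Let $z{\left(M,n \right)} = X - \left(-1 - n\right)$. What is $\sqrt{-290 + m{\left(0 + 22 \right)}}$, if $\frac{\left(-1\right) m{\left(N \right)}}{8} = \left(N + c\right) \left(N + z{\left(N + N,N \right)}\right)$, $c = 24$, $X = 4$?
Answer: $i \sqrt{18322} \approx 135.36 i$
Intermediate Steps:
$z{\left(M,n \right)} = 5 + n$ ($z{\left(M,n \right)} = 4 - \left(-1 - n\right) = 4 + \left(1 + n\right) = 5 + n$)
$m{\left(N \right)} = - 8 \left(5 + 2 N\right) \left(24 + N\right)$ ($m{\left(N \right)} = - 8 \left(N + 24\right) \left(N + \left(5 + N\right)\right) = - 8 \left(24 + N\right) \left(5 + 2 N\right) = - 8 \left(5 + 2 N\right) \left(24 + N\right)$)
$\sqrt{-290 + m{\left(0 + 22 \right)}} = \sqrt{-290 - \left(960 + 16 \left(0 + 22\right)^{2} + 424 \left(0 + 22\right)\right)} = \sqrt{-290 - \left(10288 + 7744\right)} = \sqrt{-290 - 18032} = \sqrt{-18322} = i \sqrt{18322}$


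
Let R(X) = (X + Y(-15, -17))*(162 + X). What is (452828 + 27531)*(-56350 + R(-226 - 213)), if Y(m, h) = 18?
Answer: 28949795853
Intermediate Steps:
R(X) = (18 + X)*(162 + X) (R(X) = (X + 18)*(162 + X) = (18 + X)*(162 + X))
(452828 + 27531)*(-56350 + R(-226 - 213)) = (452828 + 27531)*(-56350 + (2916 + (-226 - 213)**2 + 180*(-226 - 213))) = 480359*(-56350 + (2916 + (-439)**2 + 180*(-439))) = 480359*(-56350 + (2916 + 192721 - 79020)) = 480359*(-56350 + 116617) = 480359*60267 = 28949795853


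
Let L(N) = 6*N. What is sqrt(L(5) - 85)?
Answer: I*sqrt(55) ≈ 7.4162*I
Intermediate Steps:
sqrt(L(5) - 85) = sqrt(6*5 - 85) = sqrt(30 - 85) = sqrt(-55) = I*sqrt(55)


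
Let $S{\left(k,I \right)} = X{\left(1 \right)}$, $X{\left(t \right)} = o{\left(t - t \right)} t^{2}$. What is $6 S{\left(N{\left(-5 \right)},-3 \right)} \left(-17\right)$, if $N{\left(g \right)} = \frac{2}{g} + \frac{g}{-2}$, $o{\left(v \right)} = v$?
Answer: $0$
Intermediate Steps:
$X{\left(t \right)} = 0$ ($X{\left(t \right)} = \left(t - t\right) t^{2} = 0 t^{2} = 0$)
$N{\left(g \right)} = \frac{2}{g} - \frac{g}{2}$ ($N{\left(g \right)} = \frac{2}{g} + g \left(- \frac{1}{2}\right) = \frac{2}{g} - \frac{g}{2}$)
$S{\left(k,I \right)} = 0$
$6 S{\left(N{\left(-5 \right)},-3 \right)} \left(-17\right) = 6 \cdot 0 \left(-17\right) = 0 \left(-17\right) = 0$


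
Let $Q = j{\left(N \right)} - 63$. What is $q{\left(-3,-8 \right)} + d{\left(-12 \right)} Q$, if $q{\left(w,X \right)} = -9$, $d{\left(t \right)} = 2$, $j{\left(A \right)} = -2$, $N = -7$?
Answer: $-139$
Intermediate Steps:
$Q = -65$ ($Q = -2 - 63 = -65$)
$q{\left(-3,-8 \right)} + d{\left(-12 \right)} Q = -9 + 2 \left(-65\right) = -9 - 130 = -139$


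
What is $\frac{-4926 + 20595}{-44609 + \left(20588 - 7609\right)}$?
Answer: $- \frac{15669}{31630} \approx -0.49538$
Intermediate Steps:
$\frac{-4926 + 20595}{-44609 + \left(20588 - 7609\right)} = \frac{15669}{-44609 + \left(20588 - 7609\right)} = \frac{15669}{-44609 + 12979} = \frac{15669}{-31630} = 15669 \left(- \frac{1}{31630}\right) = - \frac{15669}{31630}$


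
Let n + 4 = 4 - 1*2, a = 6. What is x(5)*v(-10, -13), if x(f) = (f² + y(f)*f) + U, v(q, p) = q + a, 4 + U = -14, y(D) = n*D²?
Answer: 972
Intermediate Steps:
n = -2 (n = -4 + (4 - 1*2) = -4 + (4 - 2) = -4 + 2 = -2)
y(D) = -2*D²
U = -18 (U = -4 - 14 = -18)
v(q, p) = 6 + q (v(q, p) = q + 6 = 6 + q)
x(f) = -18 + f² - 2*f³ (x(f) = (f² + (-2*f²)*f) - 18 = (f² - 2*f³) - 18 = -18 + f² - 2*f³)
x(5)*v(-10, -13) = (-18 + 5² - 2*5³)*(6 - 10) = (-18 + 25 - 2*125)*(-4) = (-18 + 25 - 250)*(-4) = -243*(-4) = 972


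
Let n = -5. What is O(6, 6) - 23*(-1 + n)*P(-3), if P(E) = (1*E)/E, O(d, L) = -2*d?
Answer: 126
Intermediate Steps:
P(E) = 1 (P(E) = E/E = 1)
O(6, 6) - 23*(-1 + n)*P(-3) = -2*6 - 23*(-1 - 5) = -12 - (-138) = -12 - 23*(-6) = -12 + 138 = 126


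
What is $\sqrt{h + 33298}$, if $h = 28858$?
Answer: $2 \sqrt{15539} \approx 249.31$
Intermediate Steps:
$\sqrt{h + 33298} = \sqrt{28858 + 33298} = \sqrt{62156} = 2 \sqrt{15539}$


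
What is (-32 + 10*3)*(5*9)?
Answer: -90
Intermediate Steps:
(-32 + 10*3)*(5*9) = (-32 + 30)*45 = -2*45 = -90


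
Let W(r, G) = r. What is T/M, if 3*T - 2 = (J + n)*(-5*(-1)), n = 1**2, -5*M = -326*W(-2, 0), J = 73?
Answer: -155/163 ≈ -0.95092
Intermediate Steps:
M = -652/5 (M = -(-326)*(-2)/5 = -1/5*652 = -652/5 ≈ -130.40)
n = 1
T = 124 (T = 2/3 + ((73 + 1)*(-5*(-1)))/3 = 2/3 + (74*5)/3 = 2/3 + (1/3)*370 = 2/3 + 370/3 = 124)
T/M = 124/(-652/5) = 124*(-5/652) = -155/163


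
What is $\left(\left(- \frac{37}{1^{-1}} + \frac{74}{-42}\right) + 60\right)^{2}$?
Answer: $\frac{198916}{441} \approx 451.06$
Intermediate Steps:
$\left(\left(- \frac{37}{1^{-1}} + \frac{74}{-42}\right) + 60\right)^{2} = \left(\left(- \frac{37}{1} + 74 \left(- \frac{1}{42}\right)\right) + 60\right)^{2} = \left(\left(\left(-37\right) 1 - \frac{37}{21}\right) + 60\right)^{2} = \left(\left(-37 - \frac{37}{21}\right) + 60\right)^{2} = \left(- \frac{814}{21} + 60\right)^{2} = \left(\frac{446}{21}\right)^{2} = \frac{198916}{441}$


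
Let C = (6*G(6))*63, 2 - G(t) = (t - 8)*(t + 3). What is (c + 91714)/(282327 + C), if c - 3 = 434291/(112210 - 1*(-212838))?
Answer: 9937620569/31409063192 ≈ 0.31639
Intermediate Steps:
G(t) = 2 - (-8 + t)*(3 + t) (G(t) = 2 - (t - 8)*(t + 3) = 2 - (-8 + t)*(3 + t))
c = 1409435/325048 (c = 3 + 434291/(112210 - 1*(-212838)) = 3 + 434291/(112210 + 212838) = 3 + 434291/325048 = 1409435/325048 ≈ 4.3361)
C = 7560 (C = (6*(26 - 1*6**2 + 5*6))*63 = (6*(26 - 1*36 + 30))*63 = (6*(26 - 36 + 30))*63 = (6*20)*63 = 120*63 = 7560)
(c + 91714)/(282327 + C) = (1409435/325048 + 91714)/(282327 + 7560) = (29812861707/325048)/289887 = (29812861707/325048)*(1/289887) = 9937620569/31409063192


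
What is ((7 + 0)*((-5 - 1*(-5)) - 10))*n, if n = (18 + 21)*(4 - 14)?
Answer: 27300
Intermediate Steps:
n = -390 (n = 39*(-10) = -390)
((7 + 0)*((-5 - 1*(-5)) - 10))*n = ((7 + 0)*((-5 - 1*(-5)) - 10))*(-390) = (7*((-5 + 5) - 10))*(-390) = (7*(0 - 10))*(-390) = (7*(-10))*(-390) = -70*(-390) = 27300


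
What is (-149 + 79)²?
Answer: 4900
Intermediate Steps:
(-149 + 79)² = (-70)² = 4900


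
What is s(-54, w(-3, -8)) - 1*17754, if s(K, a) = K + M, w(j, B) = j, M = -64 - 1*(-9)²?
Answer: -17953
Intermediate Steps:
M = -145 (M = -64 - 1*81 = -64 - 81 = -145)
s(K, a) = -145 + K (s(K, a) = K - 145 = -145 + K)
s(-54, w(-3, -8)) - 1*17754 = (-145 - 54) - 1*17754 = -199 - 17754 = -17953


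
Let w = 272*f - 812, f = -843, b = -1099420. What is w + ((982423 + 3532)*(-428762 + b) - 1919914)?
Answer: -1506720833832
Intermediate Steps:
w = -230108 (w = 272*(-843) - 812 = -229296 - 812 = -230108)
w + ((982423 + 3532)*(-428762 + b) - 1919914) = -230108 + ((982423 + 3532)*(-428762 - 1099420) - 1919914) = -230108 + (985955*(-1528182) - 1919914) = -230108 + (-1506718683810 - 1919914) = -230108 - 1506720603724 = -1506720833832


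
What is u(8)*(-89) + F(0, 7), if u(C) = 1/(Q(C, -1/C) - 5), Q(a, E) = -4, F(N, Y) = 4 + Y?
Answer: 188/9 ≈ 20.889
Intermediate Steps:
u(C) = -⅑ (u(C) = 1/(-4 - 5) = 1/(-9) = -⅑)
u(8)*(-89) + F(0, 7) = -⅑*(-89) + (4 + 7) = 89/9 + 11 = 188/9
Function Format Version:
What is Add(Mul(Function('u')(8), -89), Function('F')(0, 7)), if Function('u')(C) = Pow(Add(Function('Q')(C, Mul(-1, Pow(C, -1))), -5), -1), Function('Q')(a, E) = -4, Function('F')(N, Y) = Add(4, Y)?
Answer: Rational(188, 9) ≈ 20.889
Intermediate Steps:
Function('u')(C) = Rational(-1, 9) (Function('u')(C) = Pow(Add(-4, -5), -1) = Pow(-9, -1) = Rational(-1, 9))
Add(Mul(Function('u')(8), -89), Function('F')(0, 7)) = Add(Mul(Rational(-1, 9), -89), Add(4, 7)) = Add(Rational(89, 9), 11) = Rational(188, 9)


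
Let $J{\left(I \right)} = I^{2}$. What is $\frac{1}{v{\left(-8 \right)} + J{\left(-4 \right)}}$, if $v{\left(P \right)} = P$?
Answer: $\frac{1}{8} \approx 0.125$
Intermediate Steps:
$\frac{1}{v{\left(-8 \right)} + J{\left(-4 \right)}} = \frac{1}{-8 + \left(-4\right)^{2}} = \frac{1}{-8 + 16} = \frac{1}{8}$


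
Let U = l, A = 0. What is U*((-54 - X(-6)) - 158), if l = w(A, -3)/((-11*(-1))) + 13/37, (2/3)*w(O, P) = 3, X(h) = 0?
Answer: -65614/407 ≈ -161.21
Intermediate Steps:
w(O, P) = 9/2 (w(O, P) = (3/2)*3 = 9/2)
l = 619/814 (l = 9/(2*((-11*(-1)))) + 13/37 = (9/2)/11 + 13*(1/37) = (9/2)*(1/11) + 13/37 = 9/22 + 13/37 = 619/814 ≈ 0.76044)
U = 619/814 ≈ 0.76044
U*((-54 - X(-6)) - 158) = 619*((-54 - 1*0) - 158)/814 = 619*((-54 + 0) - 158)/814 = 619*(-54 - 158)/814 = (619/814)*(-212) = -65614/407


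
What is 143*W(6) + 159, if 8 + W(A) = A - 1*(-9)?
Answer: 1160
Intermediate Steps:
W(A) = 1 + A (W(A) = -8 + (A - 1*(-9)) = -8 + (A + 9) = -8 + (9 + A) = 1 + A)
143*W(6) + 159 = 143*(1 + 6) + 159 = 143*7 + 159 = 1001 + 159 = 1160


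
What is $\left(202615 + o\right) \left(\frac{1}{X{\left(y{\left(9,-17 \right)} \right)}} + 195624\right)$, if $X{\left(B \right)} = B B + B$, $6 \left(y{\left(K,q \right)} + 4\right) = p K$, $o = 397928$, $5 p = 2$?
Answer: $\frac{7988687425101}{68} \approx 1.1748 \cdot 10^{11}$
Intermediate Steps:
$p = \frac{2}{5}$ ($p = \frac{1}{5} \cdot 2 = \frac{2}{5} \approx 0.4$)
$y{\left(K,q \right)} = -4 + \frac{K}{15}$ ($y{\left(K,q \right)} = -4 + \frac{\frac{2}{5} K}{6} = -4 + \frac{K}{15}$)
$X{\left(B \right)} = B + B^{2}$ ($X{\left(B \right)} = B^{2} + B = B + B^{2}$)
$\left(202615 + o\right) \left(\frac{1}{X{\left(y{\left(9,-17 \right)} \right)}} + 195624\right) = \left(202615 + 397928\right) \left(\frac{1}{\left(-4 + \frac{1}{15} \cdot 9\right) \left(1 + \left(-4 + \frac{1}{15} \cdot 9\right)\right)} + 195624\right) = 600543 \left(\frac{1}{\left(-4 + \frac{3}{5}\right) \left(1 + \left(-4 + \frac{3}{5}\right)\right)} + 195624\right) = 600543 \left(\frac{1}{\left(- \frac{17}{5}\right) \left(1 - \frac{17}{5}\right)} + 195624\right) = 600543 \left(\frac{1}{\left(- \frac{17}{5}\right) \left(- \frac{12}{5}\right)} + 195624\right) = 600543 \left(\frac{1}{\frac{204}{25}} + 195624\right) = 600543 \left(\frac{25}{204} + 195624\right) = 600543 \cdot \frac{39907321}{204} = \frac{7988687425101}{68}$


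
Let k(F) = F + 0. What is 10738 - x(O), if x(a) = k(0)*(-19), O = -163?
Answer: 10738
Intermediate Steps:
k(F) = F
x(a) = 0 (x(a) = 0*(-19) = 0)
10738 - x(O) = 10738 - 1*0 = 10738 + 0 = 10738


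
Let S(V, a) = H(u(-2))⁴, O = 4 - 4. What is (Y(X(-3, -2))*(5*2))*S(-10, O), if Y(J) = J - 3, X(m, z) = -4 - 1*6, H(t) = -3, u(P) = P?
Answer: -10530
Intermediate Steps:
X(m, z) = -10 (X(m, z) = -4 - 6 = -10)
O = 0
Y(J) = -3 + J
S(V, a) = 81 (S(V, a) = (-3)⁴ = 81)
(Y(X(-3, -2))*(5*2))*S(-10, O) = ((-3 - 10)*(5*2))*81 = -13*10*81 = -130*81 = -10530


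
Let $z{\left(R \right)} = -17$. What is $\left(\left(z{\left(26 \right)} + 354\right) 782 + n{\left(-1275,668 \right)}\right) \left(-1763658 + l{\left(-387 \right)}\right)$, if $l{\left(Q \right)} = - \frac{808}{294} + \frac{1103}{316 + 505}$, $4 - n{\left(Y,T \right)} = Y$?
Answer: $- \frac{18788549664493619}{40229} \approx -4.6704 \cdot 10^{11}$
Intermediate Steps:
$n{\left(Y,T \right)} = 4 - Y$
$l{\left(Q \right)} = - \frac{169543}{120687}$ ($l{\left(Q \right)} = \left(-808\right) \frac{1}{294} + \frac{1103}{821} = - \frac{404}{147} + 1103 \cdot \frac{1}{821} = - \frac{404}{147} + \frac{1103}{821} = - \frac{169543}{120687}$)
$\left(\left(z{\left(26 \right)} + 354\right) 782 + n{\left(-1275,668 \right)}\right) \left(-1763658 + l{\left(-387 \right)}\right) = \left(\left(-17 + 354\right) 782 + \left(4 - -1275\right)\right) \left(-1763658 - \frac{169543}{120687}\right) = \left(337 \cdot 782 + \left(4 + 1275\right)\right) \left(- \frac{212850762589}{120687}\right) = \left(263534 + 1279\right) \left(- \frac{212850762589}{120687}\right) = 264813 \left(- \frac{212850762589}{120687}\right) = - \frac{18788549664493619}{40229}$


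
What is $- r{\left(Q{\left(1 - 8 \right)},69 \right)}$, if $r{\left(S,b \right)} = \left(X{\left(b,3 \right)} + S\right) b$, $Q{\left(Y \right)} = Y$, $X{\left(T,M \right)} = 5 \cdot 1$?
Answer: $138$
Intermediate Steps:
$X{\left(T,M \right)} = 5$
$r{\left(S,b \right)} = b \left(5 + S\right)$ ($r{\left(S,b \right)} = \left(5 + S\right) b = b \left(5 + S\right)$)
$- r{\left(Q{\left(1 - 8 \right)},69 \right)} = - 69 \left(5 + \left(1 - 8\right)\right) = - 69 \left(5 - 7\right) = - 69 \left(-2\right) = \left(-1\right) \left(-138\right) = 138$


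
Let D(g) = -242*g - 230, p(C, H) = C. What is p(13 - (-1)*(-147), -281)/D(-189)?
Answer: -67/22754 ≈ -0.0029445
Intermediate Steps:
D(g) = -230 - 242*g
p(13 - (-1)*(-147), -281)/D(-189) = (13 - (-1)*(-147))/(-230 - 242*(-189)) = (13 - 1*147)/(-230 + 45738) = (13 - 147)/45508 = -134*1/45508 = -67/22754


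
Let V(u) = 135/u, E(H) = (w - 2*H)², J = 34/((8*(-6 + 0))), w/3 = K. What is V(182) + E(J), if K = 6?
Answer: 4950019/13104 ≈ 377.75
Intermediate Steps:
w = 18 (w = 3*6 = 18)
J = -17/24 (J = 34/((8*(-6))) = 34/(-48) = 34*(-1/48) = -17/24 ≈ -0.70833)
E(H) = (18 - 2*H)²
V(182) + E(J) = 135/182 + 4*(-9 - 17/24)² = 135*(1/182) + 4*(-233/24)² = 135/182 + 4*(54289/576) = 135/182 + 54289/144 = 4950019/13104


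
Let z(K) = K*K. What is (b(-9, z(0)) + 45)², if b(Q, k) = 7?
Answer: 2704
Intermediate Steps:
z(K) = K²
(b(-9, z(0)) + 45)² = (7 + 45)² = 52² = 2704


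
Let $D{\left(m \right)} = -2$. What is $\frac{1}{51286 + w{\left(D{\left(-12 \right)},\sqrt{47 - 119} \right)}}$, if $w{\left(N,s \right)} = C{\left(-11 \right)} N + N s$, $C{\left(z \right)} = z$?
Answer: $\frac{12827}{658127788} + \frac{3 i \sqrt{2}}{658127788} \approx 1.949 \cdot 10^{-5} + 6.4465 \cdot 10^{-9} i$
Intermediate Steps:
$w{\left(N,s \right)} = - 11 N + N s$
$\frac{1}{51286 + w{\left(D{\left(-12 \right)},\sqrt{47 - 119} \right)}} = \frac{1}{51286 - 2 \left(-11 + \sqrt{47 - 119}\right)} = \frac{1}{51286 - 2 \left(-11 + \sqrt{-72}\right)} = \frac{1}{51286 - 2 \left(-11 + 6 i \sqrt{2}\right)} = \frac{1}{51286 + \left(22 - 12 i \sqrt{2}\right)} = \frac{1}{51308 - 12 i \sqrt{2}}$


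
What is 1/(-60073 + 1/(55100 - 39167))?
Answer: -15933/957143108 ≈ -1.6646e-5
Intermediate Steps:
1/(-60073 + 1/(55100 - 39167)) = 1/(-60073 + 1/15933) = 1/(-957143108/15933) = -15933/957143108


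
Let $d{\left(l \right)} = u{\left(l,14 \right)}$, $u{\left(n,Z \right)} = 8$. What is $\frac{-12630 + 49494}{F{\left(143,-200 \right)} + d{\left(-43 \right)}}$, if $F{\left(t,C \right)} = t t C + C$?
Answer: $- \frac{4608}{511249} \approx -0.0090132$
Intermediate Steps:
$F{\left(t,C \right)} = C + C t^{2}$ ($F{\left(t,C \right)} = t^{2} C + C = C t^{2} + C = C + C t^{2}$)
$d{\left(l \right)} = 8$
$\frac{-12630 + 49494}{F{\left(143,-200 \right)} + d{\left(-43 \right)}} = \frac{-12630 + 49494}{- 200 \left(1 + 143^{2}\right) + 8} = \frac{36864}{- 200 \left(1 + 20449\right) + 8} = \frac{36864}{\left(-200\right) 20450 + 8} = \frac{36864}{-4090000 + 8} = \frac{36864}{-4089992} = 36864 \left(- \frac{1}{4089992}\right) = - \frac{4608}{511249}$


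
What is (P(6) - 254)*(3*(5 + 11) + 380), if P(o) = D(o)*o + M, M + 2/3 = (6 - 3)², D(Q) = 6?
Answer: -269212/3 ≈ -89737.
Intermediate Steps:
M = 25/3 (M = -⅔ + (6 - 3)² = -⅔ + 3² = -⅔ + 9 = 25/3 ≈ 8.3333)
P(o) = 25/3 + 6*o (P(o) = 6*o + 25/3 = 25/3 + 6*o)
(P(6) - 254)*(3*(5 + 11) + 380) = ((25/3 + 6*6) - 254)*(3*(5 + 11) + 380) = ((25/3 + 36) - 254)*(3*16 + 380) = (133/3 - 254)*(48 + 380) = -629/3*428 = -269212/3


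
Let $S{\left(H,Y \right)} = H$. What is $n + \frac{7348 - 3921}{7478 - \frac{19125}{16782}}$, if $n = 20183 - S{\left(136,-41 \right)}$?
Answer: $\frac{838496111817}{41825557} \approx 20047.0$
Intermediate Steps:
$n = 20047$ ($n = 20183 - 136 = 20047$)
$n + \frac{7348 - 3921}{7478 - \frac{19125}{16782}} = 20047 + \frac{7348 - 3921}{7478 - \frac{19125}{16782}} = 20047 + \frac{3427}{7478 - \frac{6375}{5594}} = 20047 + \frac{3427}{\frac{41825557}{5594}} = 20047 + 3427 \cdot \frac{5594}{41825557} = 20047 + \frac{19170638}{41825557} = \frac{838496111817}{41825557}$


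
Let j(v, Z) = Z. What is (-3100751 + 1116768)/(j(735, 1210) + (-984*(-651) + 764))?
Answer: -1983983/642558 ≈ -3.0876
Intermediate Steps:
(-3100751 + 1116768)/(j(735, 1210) + (-984*(-651) + 764)) = (-3100751 + 1116768)/(1210 + (-984*(-651) + 764)) = -1983983/(1210 + (640584 + 764)) = -1983983/(1210 + 641348) = -1983983/642558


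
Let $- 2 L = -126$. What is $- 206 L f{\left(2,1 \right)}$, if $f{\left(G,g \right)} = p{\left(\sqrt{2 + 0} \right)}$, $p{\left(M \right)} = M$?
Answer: $- 12978 \sqrt{2} \approx -18354.0$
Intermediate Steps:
$f{\left(G,g \right)} = \sqrt{2}$ ($f{\left(G,g \right)} = \sqrt{2 + 0} = \sqrt{2}$)
$L = 63$ ($L = \left(- \frac{1}{2}\right) \left(-126\right) = 63$)
$- 206 L f{\left(2,1 \right)} = \left(-206\right) 63 \sqrt{2} = - 12978 \sqrt{2}$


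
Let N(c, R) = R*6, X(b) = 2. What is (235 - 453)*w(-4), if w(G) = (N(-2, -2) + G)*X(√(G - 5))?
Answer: 6976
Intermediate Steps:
N(c, R) = 6*R
w(G) = -24 + 2*G (w(G) = (6*(-2) + G)*2 = (-12 + G)*2 = -24 + 2*G)
(235 - 453)*w(-4) = (235 - 453)*(-24 + 2*(-4)) = -218*(-24 - 8) = -218*(-32) = 6976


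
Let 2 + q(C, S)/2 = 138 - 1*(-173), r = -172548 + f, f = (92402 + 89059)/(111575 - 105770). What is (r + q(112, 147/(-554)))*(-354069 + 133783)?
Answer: 73272424342018/1935 ≈ 3.7867e+10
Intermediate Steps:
f = 60487/1935 (f = 181461/5805 = 181461*(1/5805) = 60487/1935 ≈ 31.259)
r = -333819893/1935 (r = -172548 + 60487/1935 = -333819893/1935 ≈ -1.7252e+5)
q(C, S) = 618 (q(C, S) = -4 + 2*(138 - 1*(-173)) = -4 + 2*(138 + 173) = -4 + 2*311 = -4 + 622 = 618)
(r + q(112, 147/(-554)))*(-354069 + 133783) = (-333819893/1935 + 618)*(-354069 + 133783) = -332624063/1935*(-220286) = 73272424342018/1935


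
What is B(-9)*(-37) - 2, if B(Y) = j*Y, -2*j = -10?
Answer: 1663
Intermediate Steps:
j = 5 (j = -½*(-10) = 5)
B(Y) = 5*Y
B(-9)*(-37) - 2 = (5*(-9))*(-37) - 2 = -45*(-37) - 2 = 1665 - 2 = 1663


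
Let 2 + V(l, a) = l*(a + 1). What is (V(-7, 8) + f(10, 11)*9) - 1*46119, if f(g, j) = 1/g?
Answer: -461831/10 ≈ -46183.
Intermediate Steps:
V(l, a) = -2 + l*(1 + a) (V(l, a) = -2 + l*(a + 1) = -2 + l*(1 + a))
(V(-7, 8) + f(10, 11)*9) - 1*46119 = ((-2 - 7 + 8*(-7)) + 9/10) - 1*46119 = ((-2 - 7 - 56) + (1/10)*9) - 46119 = (-65 + 9/10) - 46119 = -641/10 - 46119 = -461831/10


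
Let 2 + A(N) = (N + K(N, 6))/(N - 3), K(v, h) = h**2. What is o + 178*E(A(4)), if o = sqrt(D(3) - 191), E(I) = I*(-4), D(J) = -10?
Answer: -27056 + I*sqrt(201) ≈ -27056.0 + 14.177*I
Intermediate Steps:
A(N) = -2 + (36 + N)/(-3 + N) (A(N) = -2 + (N + 6**2)/(N - 3) = -2 + (N + 36)/(-3 + N) = -2 + (36 + N)/(-3 + N))
E(I) = -4*I
o = I*sqrt(201) (o = sqrt(-10 - 191) = sqrt(-201) = I*sqrt(201) ≈ 14.177*I)
o + 178*E(A(4)) = I*sqrt(201) + 178*(-4*(42 - 1*4)/(-3 + 4)) = I*sqrt(201) + 178*(-4*(42 - 4)/1) = I*sqrt(201) + 178*(-4*38) = I*sqrt(201) + 178*(-152) = I*sqrt(201) - 27056 = -27056 + I*sqrt(201)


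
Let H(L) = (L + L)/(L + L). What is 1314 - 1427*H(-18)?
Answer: -113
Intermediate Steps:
H(L) = 1 (H(L) = (2*L)/((2*L)) = (2*L)*(1/(2*L)) = 1)
1314 - 1427*H(-18) = 1314 - 1427*1 = 1314 - 1427 = -113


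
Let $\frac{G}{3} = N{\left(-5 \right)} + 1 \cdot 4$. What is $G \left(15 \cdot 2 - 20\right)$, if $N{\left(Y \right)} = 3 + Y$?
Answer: $60$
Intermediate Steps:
$G = 6$ ($G = 3 \left(\left(3 - 5\right) + 1 \cdot 4\right) = 3 \left(-2 + 4\right) = 3 \cdot 2 = 6$)
$G \left(15 \cdot 2 - 20\right) = 6 \left(15 \cdot 2 - 20\right) = 6 \left(30 - 20\right) = 6 \cdot 10 = 60$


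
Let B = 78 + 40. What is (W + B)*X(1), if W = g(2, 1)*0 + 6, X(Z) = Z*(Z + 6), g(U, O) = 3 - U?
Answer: 868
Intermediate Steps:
X(Z) = Z*(6 + Z)
W = 6 (W = (3 - 1*2)*0 + 6 = (3 - 2)*0 + 6 = 1*0 + 6 = 0 + 6 = 6)
B = 118
(W + B)*X(1) = (6 + 118)*(1*(6 + 1)) = 124*(1*7) = 124*7 = 868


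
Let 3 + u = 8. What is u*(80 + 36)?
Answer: 580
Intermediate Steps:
u = 5 (u = -3 + 8 = 5)
u*(80 + 36) = 5*(80 + 36) = 5*116 = 580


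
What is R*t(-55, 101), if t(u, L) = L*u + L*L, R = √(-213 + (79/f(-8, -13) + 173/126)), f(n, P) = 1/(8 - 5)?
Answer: 2323*√44758/21 ≈ 23403.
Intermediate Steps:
f(n, P) = ⅓ (f(n, P) = 1/3 = ⅓)
R = √44758/42 (R = √(-213 + (79/(⅓) + 173/126)) = √(-213 + (79*3 + 173*(1/126))) = √(-213 + (237 + 173/126)) = √(-213 + 30035/126) = √(3197/126) = √44758/42 ≈ 5.0372)
t(u, L) = L² + L*u (t(u, L) = L*u + L² = L² + L*u)
R*t(-55, 101) = (√44758/42)*(101*(101 - 55)) = (√44758/42)*(101*46) = (√44758/42)*4646 = 2323*√44758/21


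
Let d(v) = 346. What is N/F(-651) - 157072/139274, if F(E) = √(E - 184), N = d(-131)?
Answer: -78536/69637 - 346*I*√835/835 ≈ -1.1278 - 11.974*I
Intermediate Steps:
N = 346
F(E) = √(-184 + E)
N/F(-651) - 157072/139274 = 346/(√(-184 - 651)) - 157072/139274 = 346/(√(-835)) - 157072*1/139274 = 346/((I*√835)) - 78536/69637 = 346*(-I*√835/835) - 78536/69637 = -346*I*√835/835 - 78536/69637 = -78536/69637 - 346*I*√835/835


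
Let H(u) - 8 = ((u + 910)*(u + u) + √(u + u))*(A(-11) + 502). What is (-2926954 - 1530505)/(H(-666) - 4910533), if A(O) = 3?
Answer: 150697386073067/5714874975016505 + 2701220154*I*√37/5714874975016505 ≈ 0.026369 + 2.8751e-6*I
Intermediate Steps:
H(u) = 8 + 505*√2*√u + 1010*u*(910 + u) (H(u) = 8 + ((u + 910)*(u + u) + √(u + u))*(3 + 502) = 8 + ((910 + u)*(2*u) + √(2*u))*505 = 8 + (2*u*(910 + u) + √2*√u)*505 = 8 + (√2*√u + 2*u*(910 + u))*505 = 8 + (505*√2*√u + 1010*u*(910 + u)) = 8 + 505*√2*√u + 1010*u*(910 + u))
(-2926954 - 1530505)/(H(-666) - 4910533) = (-2926954 - 1530505)/((8 + 1010*(-666)² + 919100*(-666) + 505*√2*√(-666)) - 4910533) = -4457459/((8 + 1010*443556 - 612120600 + 505*√2*(3*I*√74)) - 4910533) = -4457459/((8 + 447991560 - 612120600 + 3030*I*√37) - 4910533) = -4457459/((-164129032 + 3030*I*√37) - 4910533) = -4457459/(-169039565 + 3030*I*√37)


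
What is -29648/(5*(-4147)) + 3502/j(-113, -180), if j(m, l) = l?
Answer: -6727733/373230 ≈ -18.026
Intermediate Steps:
-29648/(5*(-4147)) + 3502/j(-113, -180) = -29648/(5*(-4147)) + 3502/(-180) = -29648/(-20735) + 3502*(-1/180) = -29648*(-1/20735) - 1751/90 = 29648/20735 - 1751/90 = -6727733/373230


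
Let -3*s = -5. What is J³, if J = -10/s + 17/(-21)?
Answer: -2924207/9261 ≈ -315.75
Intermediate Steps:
s = 5/3 (s = -⅓*(-5) = 5/3 ≈ 1.6667)
J = -143/21 (J = -10/5/3 + 17/(-21) = -10*⅗ + 17*(-1/21) = -6 - 17/21 = -143/21 ≈ -6.8095)
J³ = (-143/21)³ = -2924207/9261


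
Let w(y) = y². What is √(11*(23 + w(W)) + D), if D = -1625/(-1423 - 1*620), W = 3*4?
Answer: 2*√213074458/681 ≈ 42.870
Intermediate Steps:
W = 12
D = 1625/2043 (D = -1625/(-1423 - 620) = -1625/(-2043) = -1625*(-1/2043) = 1625/2043 ≈ 0.79540)
√(11*(23 + w(W)) + D) = √(11*(23 + 12²) + 1625/2043) = √(11*(23 + 144) + 1625/2043) = √(11*167 + 1625/2043) = √(1837 + 1625/2043) = √(3754616/2043) = 2*√213074458/681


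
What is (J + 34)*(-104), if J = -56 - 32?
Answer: 5616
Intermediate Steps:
J = -88
(J + 34)*(-104) = (-88 + 34)*(-104) = -54*(-104) = 5616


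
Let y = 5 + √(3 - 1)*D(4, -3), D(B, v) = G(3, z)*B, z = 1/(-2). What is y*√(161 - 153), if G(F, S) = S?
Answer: -8 + 10*√2 ≈ 6.1421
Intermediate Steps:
z = -½ ≈ -0.50000
D(B, v) = -B/2
y = 5 - 2*√2 (y = 5 + √(3 - 1)*(-½*4) = 5 + √2*(-2) = 5 - 2*√2 ≈ 2.1716)
y*√(161 - 153) = (5 - 2*√2)*√(161 - 153) = (5 - 2*√2)*√8 = (5 - 2*√2)*(2*√2) = 2*√2*(5 - 2*√2)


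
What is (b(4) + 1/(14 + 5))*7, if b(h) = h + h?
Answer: 1071/19 ≈ 56.368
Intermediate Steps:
b(h) = 2*h
(b(4) + 1/(14 + 5))*7 = (2*4 + 1/(14 + 5))*7 = (8 + 1/19)*7 = (153/19)*7 = 1071/19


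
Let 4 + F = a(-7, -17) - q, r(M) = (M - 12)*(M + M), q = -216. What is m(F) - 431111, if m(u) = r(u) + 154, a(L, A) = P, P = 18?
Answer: -330677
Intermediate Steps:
a(L, A) = 18
r(M) = 2*M*(-12 + M) (r(M) = (-12 + M)*(2*M) = 2*M*(-12 + M))
F = 230 (F = -4 + (18 - 1*(-216)) = -4 + (18 + 216) = -4 + 234 = 230)
m(u) = 154 + 2*u*(-12 + u) (m(u) = 2*u*(-12 + u) + 154 = 154 + 2*u*(-12 + u))
m(F) - 431111 = (154 + 2*230*(-12 + 230)) - 431111 = (154 + 2*230*218) - 431111 = (154 + 100280) - 431111 = 100434 - 431111 = -330677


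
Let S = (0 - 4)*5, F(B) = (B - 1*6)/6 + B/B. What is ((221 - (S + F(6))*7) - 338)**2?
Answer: 256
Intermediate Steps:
F(B) = B/6 (F(B) = (B - 6)*(1/6) + 1 = (-6 + B)*(1/6) + 1 = (-1 + B/6) + 1 = B/6)
S = -20 (S = -4*5 = -20)
((221 - (S + F(6))*7) - 338)**2 = ((221 - (-20 + (1/6)*6)*7) - 338)**2 = ((221 - (-20 + 1)*7) - 338)**2 = ((221 - (-19)*7) - 338)**2 = ((221 - 1*(-133)) - 338)**2 = ((221 + 133) - 338)**2 = (354 - 338)**2 = 16**2 = 256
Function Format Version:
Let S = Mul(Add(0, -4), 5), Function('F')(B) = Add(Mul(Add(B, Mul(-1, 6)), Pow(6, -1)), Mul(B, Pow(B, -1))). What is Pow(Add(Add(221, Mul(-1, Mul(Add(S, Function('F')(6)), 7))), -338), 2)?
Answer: 256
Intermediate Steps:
Function('F')(B) = Mul(Rational(1, 6), B) (Function('F')(B) = Add(Mul(Add(B, -6), Rational(1, 6)), 1) = Add(Mul(Add(-6, B), Rational(1, 6)), 1) = Add(Add(-1, Mul(Rational(1, 6), B)), 1) = Mul(Rational(1, 6), B))
S = -20 (S = Mul(-4, 5) = -20)
Pow(Add(Add(221, Mul(-1, Mul(Add(S, Function('F')(6)), 7))), -338), 2) = Pow(Add(Add(221, Mul(-1, Mul(Add(-20, Mul(Rational(1, 6), 6)), 7))), -338), 2) = Pow(Add(Add(221, Mul(-1, Mul(Add(-20, 1), 7))), -338), 2) = Pow(Add(Add(221, Mul(-1, Mul(-19, 7))), -338), 2) = Pow(Add(Add(221, Mul(-1, -133)), -338), 2) = Pow(Add(Add(221, 133), -338), 2) = Pow(Add(354, -338), 2) = Pow(16, 2) = 256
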